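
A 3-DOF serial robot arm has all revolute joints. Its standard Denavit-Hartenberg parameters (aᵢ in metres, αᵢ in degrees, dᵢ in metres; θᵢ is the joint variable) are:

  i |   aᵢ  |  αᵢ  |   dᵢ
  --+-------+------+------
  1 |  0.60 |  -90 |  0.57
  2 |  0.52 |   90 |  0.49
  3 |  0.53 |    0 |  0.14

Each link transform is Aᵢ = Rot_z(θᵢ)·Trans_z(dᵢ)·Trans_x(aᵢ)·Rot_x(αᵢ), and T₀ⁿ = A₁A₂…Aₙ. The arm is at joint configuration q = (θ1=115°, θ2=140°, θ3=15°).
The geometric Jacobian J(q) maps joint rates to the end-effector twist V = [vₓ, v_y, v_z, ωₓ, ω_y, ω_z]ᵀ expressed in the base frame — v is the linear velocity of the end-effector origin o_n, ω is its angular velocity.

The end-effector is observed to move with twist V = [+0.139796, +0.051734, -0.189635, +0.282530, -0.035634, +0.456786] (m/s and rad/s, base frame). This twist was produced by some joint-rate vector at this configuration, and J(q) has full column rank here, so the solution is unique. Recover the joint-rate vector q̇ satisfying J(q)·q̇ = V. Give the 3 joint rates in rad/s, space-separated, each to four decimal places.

0.2760 -0.2410 -0.2360

o_n = [-0.5259, -0.3562, -0.2006]
J₁: ẑ×o_n = [0.3562, -0.5259, 0.0000], ω = ẑ
J2: z=[-0.9063, -0.4226, 0.0000] o=[-0.2536, 0.5438, 0.5700] → [0.3257, -0.6984, 0.7005, -0.9063, -0.4226, 0.0000]
J3: z=[-0.2717, 0.5826, -0.7660] o=[-0.5293, -0.0243, 0.2358] → [-0.5084, -0.1211, 0.0882, -0.2717, 0.5826, -0.7660]
q̇ = J⁺·V = [0.2760, -0.2410, -0.2360]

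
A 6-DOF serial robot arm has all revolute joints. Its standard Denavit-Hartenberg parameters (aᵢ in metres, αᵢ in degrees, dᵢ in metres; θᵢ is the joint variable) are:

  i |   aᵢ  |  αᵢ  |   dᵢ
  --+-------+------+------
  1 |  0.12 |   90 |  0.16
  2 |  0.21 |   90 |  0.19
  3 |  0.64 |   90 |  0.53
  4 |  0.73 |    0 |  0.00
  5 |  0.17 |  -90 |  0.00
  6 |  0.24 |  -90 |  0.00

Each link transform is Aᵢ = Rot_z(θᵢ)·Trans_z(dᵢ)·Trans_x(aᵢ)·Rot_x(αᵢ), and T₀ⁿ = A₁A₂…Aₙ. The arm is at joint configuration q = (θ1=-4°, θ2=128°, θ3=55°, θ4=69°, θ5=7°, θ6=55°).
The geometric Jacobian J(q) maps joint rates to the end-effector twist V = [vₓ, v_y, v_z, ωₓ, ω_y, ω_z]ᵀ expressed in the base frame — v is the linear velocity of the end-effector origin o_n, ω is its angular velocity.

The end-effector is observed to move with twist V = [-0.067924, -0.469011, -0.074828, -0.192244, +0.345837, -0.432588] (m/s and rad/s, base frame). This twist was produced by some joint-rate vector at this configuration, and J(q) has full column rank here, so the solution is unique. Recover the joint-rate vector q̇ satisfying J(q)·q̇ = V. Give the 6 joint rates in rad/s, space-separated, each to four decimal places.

-0.2490 -0.4630 -0.2580 -0.5840 0.4990 -0.1040

o_n = [0.8559, -1.1648, 1.5694]
J₁: ẑ×o_n = [1.1648, 0.8559, -0.0000], ω = ẑ
J2: z=[-0.0698, -0.9976, 0.0000] o=[0.1197, -0.0084, 0.1600] → [-1.4060, 0.0983, 0.8151, -0.0698, -0.9976, 0.0000]
J3: z=[0.7861, -0.0550, 0.6157] o=[-0.0225, -0.1889, 0.3255] → [0.5325, -0.4370, -0.7189, 0.7861, -0.0550, 0.6157]
J4: z=[-0.4631, 0.6074, 0.6455] o=[0.1321, -0.7252, 0.9411] → [0.6654, 0.7582, -0.2361, -0.4631, 0.6074, 0.6455]
J5: z=[-0.4631, 0.6074, 0.6455] o=[0.5607, -0.9700, 1.4789] → [0.1807, 0.2325, -0.0891, -0.4631, 0.6074, 0.6455]
J6: z=[0.5874, 0.7557, -0.2896] o=[0.6735, -1.0117, 1.5990] → [-0.0667, -0.0354, -0.2278, 0.5874, 0.7557, -0.2896]
q̇ = J⁺·V = [-0.2490, -0.4630, -0.2580, -0.5840, 0.4990, -0.1040]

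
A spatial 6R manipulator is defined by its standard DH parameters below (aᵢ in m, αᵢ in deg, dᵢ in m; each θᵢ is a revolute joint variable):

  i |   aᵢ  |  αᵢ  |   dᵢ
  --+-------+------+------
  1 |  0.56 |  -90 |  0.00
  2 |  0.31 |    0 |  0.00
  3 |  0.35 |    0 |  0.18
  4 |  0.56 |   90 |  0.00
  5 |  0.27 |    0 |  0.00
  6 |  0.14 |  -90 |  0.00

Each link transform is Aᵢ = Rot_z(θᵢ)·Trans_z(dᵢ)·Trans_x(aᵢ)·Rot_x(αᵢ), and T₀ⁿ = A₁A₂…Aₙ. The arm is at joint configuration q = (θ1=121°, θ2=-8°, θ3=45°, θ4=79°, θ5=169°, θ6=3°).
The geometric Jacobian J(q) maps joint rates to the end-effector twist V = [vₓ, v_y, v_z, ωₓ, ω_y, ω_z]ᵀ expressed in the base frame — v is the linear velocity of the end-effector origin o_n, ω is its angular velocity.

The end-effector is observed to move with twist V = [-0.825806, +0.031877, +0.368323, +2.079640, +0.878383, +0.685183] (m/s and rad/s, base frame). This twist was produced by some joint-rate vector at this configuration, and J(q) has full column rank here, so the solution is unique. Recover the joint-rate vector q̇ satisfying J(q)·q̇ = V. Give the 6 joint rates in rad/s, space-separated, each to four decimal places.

o_n = [-0.7704, 0.7947, -0.3080]
J₁: ẑ×o_n = [-0.7947, -0.7704, 0.0000], ω = ẑ
J2: z=[-0.8572, -0.5150, 0.0000] o=[-0.2884, 0.4800, 0.0000] → [0.1586, -0.2640, -0.5180, -0.8572, -0.5150, 0.0000]
J3: z=[-0.8572, -0.5150, 0.0000] o=[-0.4465, 0.7431, 0.0431] → [0.1808, -0.3010, -0.2110, -0.8572, -0.5150, 0.0000]
J4: z=[-0.8572, -0.5150, 0.0000] o=[-0.7448, 0.8900, -0.1675] → [0.0724, -0.1204, 0.0685, -0.8572, -0.5150, 0.0000]
J5: z=[-0.4629, 0.7704, -0.4384] o=[-0.6183, 0.6796, -0.6708] → [0.3300, 0.2346, 0.0638, -0.4629, 0.7704, -0.4384]
J6: z=[-0.4629, 0.7704, -0.4384] o=[-0.7223, 0.7527, -0.4326] → [0.1144, 0.0787, 0.0175, -0.4629, 0.7704, -0.4384]
q̇ = J⁺·V = [0.5300, -0.4600, -0.9670, -0.8080, -0.2680, -0.0860]

0.5300 -0.4600 -0.9670 -0.8080 -0.2680 -0.0860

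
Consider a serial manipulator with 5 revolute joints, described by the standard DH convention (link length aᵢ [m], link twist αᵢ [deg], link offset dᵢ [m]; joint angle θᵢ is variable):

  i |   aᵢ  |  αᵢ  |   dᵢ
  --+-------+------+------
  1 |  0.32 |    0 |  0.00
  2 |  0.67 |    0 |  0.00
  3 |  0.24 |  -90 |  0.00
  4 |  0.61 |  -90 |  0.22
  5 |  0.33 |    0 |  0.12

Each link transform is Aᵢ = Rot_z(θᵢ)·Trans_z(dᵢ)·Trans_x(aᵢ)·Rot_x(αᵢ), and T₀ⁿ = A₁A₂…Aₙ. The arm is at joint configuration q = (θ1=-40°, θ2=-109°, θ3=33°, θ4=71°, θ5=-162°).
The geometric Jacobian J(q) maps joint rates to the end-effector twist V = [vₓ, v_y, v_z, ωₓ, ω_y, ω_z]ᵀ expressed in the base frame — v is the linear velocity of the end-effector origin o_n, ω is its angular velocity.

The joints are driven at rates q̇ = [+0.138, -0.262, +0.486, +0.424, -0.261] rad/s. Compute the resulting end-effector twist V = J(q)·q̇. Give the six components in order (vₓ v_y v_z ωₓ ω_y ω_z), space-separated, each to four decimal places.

o_n = [-0.1375, -0.8923, -0.3191]
J₁: ẑ×o_n = [0.8923, -0.1375, 0.0000], ω = ẑ
J2: z=[0.0000, 0.0000, 1.0000] o=[0.2451, -0.2057, 0.0000] → [0.6866, -0.3826, 0.0000, 0.0000, 0.0000, 1.0000]
J3: z=[0.0000, 0.0000, 1.0000] o=[-0.3292, -0.5508, 0.0000] → [0.3415, 0.1917, -0.0000, 0.0000, 0.0000, 1.0000]
J4: z=[0.8988, -0.4384, 0.0000] o=[-0.4344, -0.7665, 0.0000] → [0.1399, 0.2868, 0.0170, 0.8988, -0.4384, 0.0000]
J5: z=[0.4145, 0.8498, -0.3256] o=[-0.3237, -1.0414, -0.5768] → [0.2675, -0.1674, -0.0964, 0.4145, 0.8498, -0.3256]
V = J·q̇ = [0.0987, 0.3397, 0.0324, 0.2729, -0.4077, 0.4470]

0.0987 0.3397 0.0324 0.2729 -0.4077 0.4470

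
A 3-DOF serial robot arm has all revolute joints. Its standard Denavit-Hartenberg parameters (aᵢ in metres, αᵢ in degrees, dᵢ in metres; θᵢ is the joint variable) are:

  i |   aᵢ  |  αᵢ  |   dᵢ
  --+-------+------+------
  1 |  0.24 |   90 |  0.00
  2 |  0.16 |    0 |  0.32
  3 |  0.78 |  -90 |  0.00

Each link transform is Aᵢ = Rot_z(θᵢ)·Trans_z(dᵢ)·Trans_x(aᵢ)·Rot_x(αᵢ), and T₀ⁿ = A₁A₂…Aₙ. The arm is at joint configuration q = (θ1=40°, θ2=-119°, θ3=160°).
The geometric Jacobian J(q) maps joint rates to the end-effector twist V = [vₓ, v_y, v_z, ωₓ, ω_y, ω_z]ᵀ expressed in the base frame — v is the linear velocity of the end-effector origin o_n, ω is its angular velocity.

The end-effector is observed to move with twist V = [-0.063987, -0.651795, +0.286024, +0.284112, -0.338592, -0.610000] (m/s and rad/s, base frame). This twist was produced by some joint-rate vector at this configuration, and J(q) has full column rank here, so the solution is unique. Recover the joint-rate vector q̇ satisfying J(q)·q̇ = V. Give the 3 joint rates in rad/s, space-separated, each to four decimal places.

o_n = [0.7811, 0.2377, 0.3718]
J₁: ẑ×o_n = [-0.2377, 0.7811, 0.0000], ω = ẑ
J2: z=[0.6428, -0.7660, 0.0000] o=[0.1839, 0.1543, 0.0000] → [-0.2848, -0.2390, 0.5111, 0.6428, -0.7660, 0.0000]
J3: z=[0.6428, -0.7660, 0.0000] o=[0.3301, -0.1407, -0.1399] → [-0.3920, -0.3289, 0.5887, 0.6428, -0.7660, 0.0000]
q̇ = J⁺·V = [-0.6100, -0.3330, 0.7750]

-0.6100 -0.3330 0.7750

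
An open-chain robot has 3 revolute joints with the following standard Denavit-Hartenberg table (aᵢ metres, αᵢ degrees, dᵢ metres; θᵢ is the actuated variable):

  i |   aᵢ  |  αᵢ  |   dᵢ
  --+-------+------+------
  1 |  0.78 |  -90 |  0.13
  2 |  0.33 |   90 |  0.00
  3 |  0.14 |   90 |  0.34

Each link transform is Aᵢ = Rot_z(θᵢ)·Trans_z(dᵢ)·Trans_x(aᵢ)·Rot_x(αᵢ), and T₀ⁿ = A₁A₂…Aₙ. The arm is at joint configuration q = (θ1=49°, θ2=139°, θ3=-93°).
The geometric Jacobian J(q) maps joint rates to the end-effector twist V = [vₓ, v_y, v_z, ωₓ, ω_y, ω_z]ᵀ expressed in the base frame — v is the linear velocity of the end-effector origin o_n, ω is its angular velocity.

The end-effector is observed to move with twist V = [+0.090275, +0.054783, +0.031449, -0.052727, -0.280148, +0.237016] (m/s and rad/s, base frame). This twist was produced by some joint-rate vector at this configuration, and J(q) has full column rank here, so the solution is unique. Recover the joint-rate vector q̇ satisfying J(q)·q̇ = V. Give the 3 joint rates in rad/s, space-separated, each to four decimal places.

-0.0460 -0.1440 -0.3750

o_n = [0.6038, 0.4815, -0.3383]
J₁: ẑ×o_n = [-0.4815, 0.6038, 0.0000], ω = ẑ
J2: z=[-0.7547, 0.6561, 0.0000] o=[0.5117, 0.5887, 0.1300] → [-0.3072, -0.3534, 0.0205, -0.7547, 0.6561, 0.0000]
J3: z=[0.4304, 0.4951, -0.7547] o=[0.3483, 0.4007, -0.0865] → [-0.0637, -0.0844, -0.0917, 0.4304, 0.4951, -0.7547]
q̇ = J⁺·V = [-0.0460, -0.1440, -0.3750]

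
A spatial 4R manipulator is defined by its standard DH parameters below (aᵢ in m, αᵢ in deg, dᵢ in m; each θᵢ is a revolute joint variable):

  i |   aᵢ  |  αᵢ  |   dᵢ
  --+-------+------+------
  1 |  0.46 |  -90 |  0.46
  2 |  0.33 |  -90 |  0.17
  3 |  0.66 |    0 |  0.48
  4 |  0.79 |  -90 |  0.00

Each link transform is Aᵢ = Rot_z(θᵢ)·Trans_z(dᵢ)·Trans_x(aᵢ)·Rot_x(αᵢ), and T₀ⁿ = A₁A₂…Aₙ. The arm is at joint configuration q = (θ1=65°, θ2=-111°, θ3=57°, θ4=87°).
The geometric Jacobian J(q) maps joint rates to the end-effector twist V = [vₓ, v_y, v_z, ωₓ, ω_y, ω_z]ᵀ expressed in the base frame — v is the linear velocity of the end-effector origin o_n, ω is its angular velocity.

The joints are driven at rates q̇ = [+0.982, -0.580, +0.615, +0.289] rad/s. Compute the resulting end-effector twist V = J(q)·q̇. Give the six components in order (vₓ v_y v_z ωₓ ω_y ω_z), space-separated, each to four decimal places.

o_n = [1.1446, 0.4484, 0.6790]
J₁: ẑ×o_n = [-0.4484, 1.1446, 0.0000], ω = ẑ
J2: z=[-0.9063, 0.4226, 0.0000] o=[0.1944, 0.4169, 0.4600] → [0.0926, 0.1985, -0.4301, -0.9063, 0.4226, 0.0000]
J3: z=[0.3945, 0.8461, 0.3584] o=[-0.0096, 0.3816, 0.7681] → [-0.0993, 0.4488, -0.9503, 0.3945, 0.8461, 0.3584]
J4: z=[0.3945, 0.8461, 0.3584] o=[0.6270, 0.4370, 1.2757] → [-0.5089, 0.4209, -0.4335, 0.3945, 0.8461, 0.3584]
V = J·q̇ = [-0.7021, 1.4065, -0.4603, 0.8823, 0.5198, 1.3060]

-0.7021 1.4065 -0.4603 0.8823 0.5198 1.3060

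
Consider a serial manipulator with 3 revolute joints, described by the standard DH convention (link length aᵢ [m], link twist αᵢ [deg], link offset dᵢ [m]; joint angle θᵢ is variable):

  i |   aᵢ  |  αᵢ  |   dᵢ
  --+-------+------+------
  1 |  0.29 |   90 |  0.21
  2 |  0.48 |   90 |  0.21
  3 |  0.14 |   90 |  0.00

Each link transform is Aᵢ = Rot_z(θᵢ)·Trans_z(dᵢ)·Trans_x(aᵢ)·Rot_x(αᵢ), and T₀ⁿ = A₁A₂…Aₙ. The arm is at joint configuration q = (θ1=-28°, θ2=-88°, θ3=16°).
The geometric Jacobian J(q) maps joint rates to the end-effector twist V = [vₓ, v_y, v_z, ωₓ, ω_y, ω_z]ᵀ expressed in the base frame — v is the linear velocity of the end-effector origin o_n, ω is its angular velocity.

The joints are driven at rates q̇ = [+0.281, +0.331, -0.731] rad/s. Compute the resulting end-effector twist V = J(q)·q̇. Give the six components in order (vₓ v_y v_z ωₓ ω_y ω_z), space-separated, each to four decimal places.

o_n = [0.1583, -0.3657, -0.4042]
J₁: ẑ×o_n = [0.3657, 0.1583, -0.0000], ω = ẑ
J2: z=[-0.4695, -0.8829, 0.0000] o=[0.2561, -0.1361, 0.2100] → [0.5423, -0.2884, 0.0214, -0.4695, -0.8829, 0.0000]
J3: z=[-0.8824, 0.4692, -0.0349] o=[0.1723, -0.3294, -0.2697] → [-0.0644, -0.1182, 0.0386, -0.8824, 0.4692, -0.0349]
V = J·q̇ = [0.3293, 0.0354, -0.0211, 0.4896, -0.6352, 0.3065]

0.3293 0.0354 -0.0211 0.4896 -0.6352 0.3065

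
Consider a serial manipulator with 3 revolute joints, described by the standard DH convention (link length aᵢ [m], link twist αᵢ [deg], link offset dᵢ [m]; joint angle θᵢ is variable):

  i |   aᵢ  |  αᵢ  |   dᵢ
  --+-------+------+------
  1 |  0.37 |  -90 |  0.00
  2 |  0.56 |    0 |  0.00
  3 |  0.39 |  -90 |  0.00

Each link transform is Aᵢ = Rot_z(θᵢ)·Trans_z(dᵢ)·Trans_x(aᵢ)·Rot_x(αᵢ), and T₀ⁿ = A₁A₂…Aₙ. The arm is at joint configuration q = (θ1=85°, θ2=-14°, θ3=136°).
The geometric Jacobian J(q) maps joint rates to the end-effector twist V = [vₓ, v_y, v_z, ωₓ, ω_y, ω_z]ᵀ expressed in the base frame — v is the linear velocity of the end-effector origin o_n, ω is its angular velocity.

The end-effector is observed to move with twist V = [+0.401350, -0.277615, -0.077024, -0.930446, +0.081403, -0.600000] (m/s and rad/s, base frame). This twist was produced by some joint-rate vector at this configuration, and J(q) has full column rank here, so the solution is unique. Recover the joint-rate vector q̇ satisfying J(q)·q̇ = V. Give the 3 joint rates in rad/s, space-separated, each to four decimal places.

-0.6000 0.4970 0.4370

o_n = [0.0616, 0.7040, -0.1953]
J₁: ẑ×o_n = [-0.7040, 0.0616, 0.0000], ω = ẑ
J2: z=[-0.9962, 0.0872, 0.0000] o=[0.0322, 0.3686, 0.0000] → [-0.0170, -0.1945, -0.3367, -0.9962, 0.0872, 0.0000]
J3: z=[-0.9962, 0.0872, 0.0000] o=[0.0796, 0.9099, 0.1355] → [-0.0288, -0.3295, 0.2067, -0.9962, 0.0872, 0.0000]
q̇ = J⁺·V = [-0.6000, 0.4970, 0.4370]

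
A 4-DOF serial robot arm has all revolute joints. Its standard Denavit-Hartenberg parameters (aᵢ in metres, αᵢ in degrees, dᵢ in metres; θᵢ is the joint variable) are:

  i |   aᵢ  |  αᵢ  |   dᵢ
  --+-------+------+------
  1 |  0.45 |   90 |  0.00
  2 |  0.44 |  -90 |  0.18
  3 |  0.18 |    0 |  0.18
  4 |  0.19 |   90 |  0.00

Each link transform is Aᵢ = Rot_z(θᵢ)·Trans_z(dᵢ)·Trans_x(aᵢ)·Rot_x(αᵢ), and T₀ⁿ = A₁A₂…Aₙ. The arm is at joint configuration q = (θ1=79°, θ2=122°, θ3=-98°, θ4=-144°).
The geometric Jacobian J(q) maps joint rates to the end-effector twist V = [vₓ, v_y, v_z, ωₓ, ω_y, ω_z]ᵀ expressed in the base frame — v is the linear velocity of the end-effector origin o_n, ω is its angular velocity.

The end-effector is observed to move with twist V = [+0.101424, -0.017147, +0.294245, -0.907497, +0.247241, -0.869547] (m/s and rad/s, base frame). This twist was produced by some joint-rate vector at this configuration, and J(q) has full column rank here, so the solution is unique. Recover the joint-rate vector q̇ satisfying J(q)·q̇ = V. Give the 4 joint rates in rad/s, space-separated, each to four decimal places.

o_n = [0.2108, 0.0861, 0.1809]
J₁: ẑ×o_n = [-0.0861, 0.2108, 0.0000], ω = ẑ
J2: z=[0.9816, -0.1908, 0.0000] o=[0.0859, 0.4417, 0.0000] → [-0.0345, -0.1775, -0.3253, 0.9816, -0.1908, 0.0000]
J3: z=[-0.1618, -0.8325, -0.5299] o=[0.2181, 0.1785, 0.3731] → [0.1111, -0.0273, 0.0089, -0.1618, -0.8325, -0.5299]
J4: z=[-0.1618, -0.8325, -0.5299] o=[0.3664, 0.0077, 0.2565] → [0.1045, 0.0702, -0.1423, -0.1618, -0.8325, -0.5299]
q̇ = J⁺·V = [-0.9130, -0.9380, -0.1490, 0.0670]

-0.9130 -0.9380 -0.1490 0.0670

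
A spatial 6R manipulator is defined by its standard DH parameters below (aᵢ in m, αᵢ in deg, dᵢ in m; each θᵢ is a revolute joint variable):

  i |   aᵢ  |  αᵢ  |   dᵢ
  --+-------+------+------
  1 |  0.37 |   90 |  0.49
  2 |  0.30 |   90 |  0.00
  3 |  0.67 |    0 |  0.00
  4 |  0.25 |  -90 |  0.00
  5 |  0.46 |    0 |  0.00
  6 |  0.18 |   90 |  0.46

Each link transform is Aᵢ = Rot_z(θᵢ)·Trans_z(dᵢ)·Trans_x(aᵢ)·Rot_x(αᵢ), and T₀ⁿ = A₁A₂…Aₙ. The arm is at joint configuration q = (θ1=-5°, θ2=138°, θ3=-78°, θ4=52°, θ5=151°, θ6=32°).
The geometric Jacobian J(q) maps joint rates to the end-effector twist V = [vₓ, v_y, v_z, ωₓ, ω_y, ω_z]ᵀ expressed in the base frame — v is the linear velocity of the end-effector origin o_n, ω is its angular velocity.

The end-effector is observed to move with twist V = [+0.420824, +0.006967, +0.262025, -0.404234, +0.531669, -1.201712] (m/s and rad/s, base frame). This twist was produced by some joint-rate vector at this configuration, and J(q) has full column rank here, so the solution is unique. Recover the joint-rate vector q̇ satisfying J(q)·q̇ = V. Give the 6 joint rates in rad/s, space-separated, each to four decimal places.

o_n = [-0.0189, 0.0984, 0.5604]
J₁: ẑ×o_n = [-0.0984, -0.0189, 0.0000], ω = ẑ
J2: z=[-0.0872, -0.9962, 0.0000] o=[0.3686, -0.0322, 0.4900] → [-0.0702, 0.0061, -0.3974, -0.0872, -0.9962, 0.0000]
J3: z=[0.6666, -0.0583, 0.7431] o=[0.1465, -0.0128, 0.6907] → [-0.0750, -0.0361, 0.0645, 0.6666, -0.0583, 0.7431]
J4: z=[0.6666, -0.0583, 0.7431] o=[0.1005, 0.6491, 0.7839] → [0.4223, 0.0602, -0.3741, 0.6666, -0.0583, 0.7431]
J5: z=[-0.4029, -0.8670, 0.2933] o=[-0.0563, 0.7728, 0.9343] → [0.5220, -0.1397, 0.3041, -0.4029, -0.8670, 0.2933]
J6: z=[-0.4029, -0.8670, 0.2933] o=[0.0474, 0.5867, 0.5266] → [0.1139, -0.0058, 0.1392, -0.4029, -0.8670, 0.2933]
q̇ = J⁺·V = [-0.8740, -0.7290, -0.7240, 0.1800, 0.3030, -0.0420]

-0.8740 -0.7290 -0.7240 0.1800 0.3030 -0.0420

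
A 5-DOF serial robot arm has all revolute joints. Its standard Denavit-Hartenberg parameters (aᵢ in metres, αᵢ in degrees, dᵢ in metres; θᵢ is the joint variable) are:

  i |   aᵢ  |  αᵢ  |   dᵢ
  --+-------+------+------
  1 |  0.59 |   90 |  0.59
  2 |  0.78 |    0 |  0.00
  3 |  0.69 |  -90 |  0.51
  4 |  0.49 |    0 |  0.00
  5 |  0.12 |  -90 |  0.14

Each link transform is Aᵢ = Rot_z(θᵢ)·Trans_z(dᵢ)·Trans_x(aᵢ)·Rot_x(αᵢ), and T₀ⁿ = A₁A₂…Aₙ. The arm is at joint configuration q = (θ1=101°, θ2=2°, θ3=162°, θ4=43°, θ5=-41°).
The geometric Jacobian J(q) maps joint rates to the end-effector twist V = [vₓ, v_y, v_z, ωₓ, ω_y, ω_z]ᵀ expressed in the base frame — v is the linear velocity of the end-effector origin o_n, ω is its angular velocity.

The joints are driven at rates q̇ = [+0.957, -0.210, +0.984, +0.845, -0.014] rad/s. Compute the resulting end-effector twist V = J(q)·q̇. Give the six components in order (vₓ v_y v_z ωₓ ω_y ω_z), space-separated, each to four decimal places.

-0.6476 0.1794 -1.1416 0.8035 -0.0772 0.1582

o_n = [0.1288, 0.2368, 0.8047]
J₁: ẑ×o_n = [-0.2368, 0.1288, 0.0000], ω = ẑ
J2: z=[0.9816, 0.1908, 0.0000] o=[-0.1126, 0.5792, 0.5900] → [0.0410, -0.2107, -0.3821, 0.9816, 0.1908, 0.0000]
J3: z=[0.9816, 0.1908, 0.0000] o=[-0.2613, 1.3444, 0.6172] → [0.0358, -0.1840, -1.1616, 0.9816, 0.1908, 0.0000]
J4: z=[0.0526, -0.2706, -0.9613] o=[0.3659, 0.7906, 0.8074] → [-0.5316, 0.2280, -0.0933, 0.0526, -0.2706, -0.9613]
J5: z=[0.0526, -0.2706, -0.9613] o=[0.1036, 0.3887, 0.9062] → [-0.1185, -0.0189, -0.0012, 0.0526, -0.2706, -0.9613]
V = J·q̇ = [-0.6476, 0.1794, -1.1416, 0.8035, -0.0772, 0.1582]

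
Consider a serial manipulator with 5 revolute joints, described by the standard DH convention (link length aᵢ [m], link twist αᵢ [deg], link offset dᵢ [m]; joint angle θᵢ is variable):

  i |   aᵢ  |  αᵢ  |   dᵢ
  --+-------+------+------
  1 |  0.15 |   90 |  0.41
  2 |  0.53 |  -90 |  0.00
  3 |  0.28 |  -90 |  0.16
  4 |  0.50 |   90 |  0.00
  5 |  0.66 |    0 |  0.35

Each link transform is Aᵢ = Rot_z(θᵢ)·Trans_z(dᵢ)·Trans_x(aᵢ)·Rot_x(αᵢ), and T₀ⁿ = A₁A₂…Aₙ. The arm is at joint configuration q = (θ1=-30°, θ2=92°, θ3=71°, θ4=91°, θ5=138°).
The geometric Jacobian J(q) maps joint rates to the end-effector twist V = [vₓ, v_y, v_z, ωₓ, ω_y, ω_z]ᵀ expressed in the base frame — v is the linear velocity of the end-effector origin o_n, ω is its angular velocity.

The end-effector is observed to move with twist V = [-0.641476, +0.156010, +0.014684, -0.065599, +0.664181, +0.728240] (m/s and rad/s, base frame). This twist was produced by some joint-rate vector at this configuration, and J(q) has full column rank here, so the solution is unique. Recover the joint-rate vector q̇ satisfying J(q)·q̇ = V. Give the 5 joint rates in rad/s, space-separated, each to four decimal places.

o_n = [0.3650, 0.6429, 0.7222]
J₁: ẑ×o_n = [-0.6429, 0.3650, 0.0000], ω = ẑ
J2: z=[-0.5000, -0.8660, 0.0000] o=[0.1299, -0.0750, 0.4100] → [-0.2704, 0.1561, -0.1554, -0.5000, -0.8660, 0.0000]
J3: z=[-0.8655, 0.4997, -0.0349] o=[0.1139, -0.0658, 0.9397] → [-0.0839, -0.1970, -0.7388, -0.8655, 0.4997, -0.0349]
J4: z=[0.1914, 0.2655, -0.9449] o=[0.1050, 0.2451, 1.0252] → [0.2955, -0.1877, 0.0071, 0.1914, 0.2655, -0.9449]
J5: z=[0.4780, 0.8157, 0.3259] o=[0.5337, -0.0119, 1.0398] → [-0.4725, 0.0968, 0.4506, 0.4780, 0.8157, 0.3259]
q̇ = J⁺·V = [0.3380, 0.0430, 0.3870, -0.1910, 0.6850]

0.3380 0.0430 0.3870 -0.1910 0.6850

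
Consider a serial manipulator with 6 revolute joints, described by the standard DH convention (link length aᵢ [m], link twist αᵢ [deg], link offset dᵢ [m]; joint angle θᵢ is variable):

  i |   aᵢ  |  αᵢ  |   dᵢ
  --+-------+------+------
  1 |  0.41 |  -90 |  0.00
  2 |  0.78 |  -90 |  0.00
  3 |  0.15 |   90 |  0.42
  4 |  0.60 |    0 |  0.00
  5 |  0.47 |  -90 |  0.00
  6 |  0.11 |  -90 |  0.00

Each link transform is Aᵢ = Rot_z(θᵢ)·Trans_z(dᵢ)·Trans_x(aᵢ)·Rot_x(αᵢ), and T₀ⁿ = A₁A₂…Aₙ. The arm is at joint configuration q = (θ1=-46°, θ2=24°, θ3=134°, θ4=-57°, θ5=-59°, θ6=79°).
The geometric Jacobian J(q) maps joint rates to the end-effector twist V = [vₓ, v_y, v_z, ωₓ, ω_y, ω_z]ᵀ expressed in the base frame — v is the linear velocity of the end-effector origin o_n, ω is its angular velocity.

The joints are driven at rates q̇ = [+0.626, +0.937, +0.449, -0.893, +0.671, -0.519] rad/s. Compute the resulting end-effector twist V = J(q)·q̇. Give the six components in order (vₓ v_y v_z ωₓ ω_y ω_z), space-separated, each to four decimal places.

o_n = [0.6820, -0.8691, 0.2674]
J₁: ẑ×o_n = [0.8691, 0.6820, -0.0000], ω = ẑ
J2: z=[0.7193, 0.6947, 0.0000] o=[0.2848, -0.2949, 0.0000] → [0.1857, -0.1923, -0.6890, 0.7193, 0.6947, 0.0000]
J3: z=[-0.2825, 0.2926, -0.9135] o=[0.7798, -0.8075, -0.3173] → [0.1148, 0.2545, 0.0460, -0.2825, 0.2926, -0.9135]
J4: z=[-0.0432, -0.9553, -0.2926] o=[0.5174, -0.6911, -0.6586] → [-0.9366, -0.0082, 0.1650, -0.0432, -0.9553, -0.2926]
J5: z=[-0.0432, -0.9553, -0.2926] o=[0.3464, -0.8524, -0.1065] → [-0.3621, -0.0820, 0.3213, -0.0432, -0.9553, -0.2926]
J6: z=[-0.7374, -0.1671, 0.6544] o=[0.6632, -0.9671, 0.2212] → [-0.0719, 0.0464, -0.0691, -0.7374, -0.1671, 0.6544]
V = J·q̇ = [1.4004, 0.2892, -0.5207, 0.9395, 1.0811, -0.0589]

1.4004 0.2892 -0.5207 0.9395 1.0811 -0.0589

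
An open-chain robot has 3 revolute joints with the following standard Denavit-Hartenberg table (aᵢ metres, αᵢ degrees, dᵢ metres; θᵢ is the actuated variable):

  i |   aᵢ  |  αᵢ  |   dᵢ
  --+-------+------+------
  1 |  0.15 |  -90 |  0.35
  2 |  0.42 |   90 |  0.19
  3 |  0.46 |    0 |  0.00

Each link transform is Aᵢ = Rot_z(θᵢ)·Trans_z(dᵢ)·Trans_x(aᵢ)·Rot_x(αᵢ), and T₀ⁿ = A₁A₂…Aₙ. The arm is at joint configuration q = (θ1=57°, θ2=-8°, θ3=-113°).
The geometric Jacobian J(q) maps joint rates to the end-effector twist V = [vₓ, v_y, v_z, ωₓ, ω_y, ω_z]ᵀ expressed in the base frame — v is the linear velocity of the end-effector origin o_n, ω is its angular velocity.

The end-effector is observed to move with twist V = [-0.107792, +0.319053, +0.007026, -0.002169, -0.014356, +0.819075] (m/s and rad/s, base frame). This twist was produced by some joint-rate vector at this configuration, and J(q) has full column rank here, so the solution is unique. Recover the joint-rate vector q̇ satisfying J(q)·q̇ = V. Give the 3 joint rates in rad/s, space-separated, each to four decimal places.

o_n = [0.4071, 0.1982, 0.3834]
J₁: ẑ×o_n = [-0.1982, 0.4071, 0.0000], ω = ẑ
J2: z=[-0.8387, 0.5446, 0.0000] o=[0.0817, 0.1258, 0.3500] → [0.0182, 0.0280, -0.2379, -0.8387, 0.5446, 0.0000]
J3: z=[-0.0758, -0.1167, 0.9903] o=[0.1489, 0.5781, 0.4085] → [0.3791, 0.2538, 0.0589, -0.0758, -0.1167, 0.9903]
q̇ = J⁺·V = [0.7250, -0.0060, 0.0950]

0.7250 -0.0060 0.0950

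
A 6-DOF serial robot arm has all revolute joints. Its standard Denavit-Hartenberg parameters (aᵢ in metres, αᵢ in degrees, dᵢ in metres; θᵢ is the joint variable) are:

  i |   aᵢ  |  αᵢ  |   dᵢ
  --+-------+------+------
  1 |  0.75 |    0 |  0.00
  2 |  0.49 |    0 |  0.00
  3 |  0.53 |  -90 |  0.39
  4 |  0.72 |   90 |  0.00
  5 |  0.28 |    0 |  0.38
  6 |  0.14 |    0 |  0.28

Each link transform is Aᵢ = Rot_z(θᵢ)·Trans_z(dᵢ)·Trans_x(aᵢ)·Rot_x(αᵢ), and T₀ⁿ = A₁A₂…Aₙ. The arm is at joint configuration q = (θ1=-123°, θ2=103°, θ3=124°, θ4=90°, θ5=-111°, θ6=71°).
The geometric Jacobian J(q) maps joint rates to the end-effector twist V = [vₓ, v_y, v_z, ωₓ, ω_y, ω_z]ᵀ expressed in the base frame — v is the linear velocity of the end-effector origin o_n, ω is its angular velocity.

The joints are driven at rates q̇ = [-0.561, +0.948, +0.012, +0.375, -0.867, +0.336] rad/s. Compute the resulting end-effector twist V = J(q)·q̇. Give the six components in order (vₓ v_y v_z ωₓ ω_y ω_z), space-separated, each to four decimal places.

-0.7459 0.1568 0.0269 -0.2354 -0.6059 0.3990

o_n = [0.1050, 0.4431, -0.3369]
J₁: ẑ×o_n = [-0.4431, 0.1050, 0.0000], ω = ẑ
J2: z=[0.0000, 0.0000, 1.0000] o=[-0.4085, -0.6290, 0.0000] → [-1.0721, 0.5135, 0.0000, 0.0000, 0.0000, 1.0000]
J3: z=[0.0000, 0.0000, 1.0000] o=[0.0520, -0.7966, 0.0000] → [-1.2397, 0.0531, 0.0000, 0.0000, 0.0000, 1.0000]
J4: z=[-0.9703, -0.2419, 0.0000] o=[-0.0762, -0.2823, 0.3900] → [0.1759, -0.7053, -0.6600, -0.9703, -0.2419, 0.0000]
J5: z=[-0.2419, 0.9703, 0.0000] o=[-0.0762, -0.2823, -0.3300] → [-0.0067, -0.0017, -0.3514, -0.2419, 0.9703, 0.0000]
J6: z=[-0.2419, 0.9703, 0.0000] o=[0.0855, 0.1496, -0.2297] → [-0.1041, -0.0259, -0.0900, -0.2419, 0.9703, 0.0000]
V = J·q̇ = [-0.7459, 0.1568, 0.0269, -0.2354, -0.6059, 0.3990]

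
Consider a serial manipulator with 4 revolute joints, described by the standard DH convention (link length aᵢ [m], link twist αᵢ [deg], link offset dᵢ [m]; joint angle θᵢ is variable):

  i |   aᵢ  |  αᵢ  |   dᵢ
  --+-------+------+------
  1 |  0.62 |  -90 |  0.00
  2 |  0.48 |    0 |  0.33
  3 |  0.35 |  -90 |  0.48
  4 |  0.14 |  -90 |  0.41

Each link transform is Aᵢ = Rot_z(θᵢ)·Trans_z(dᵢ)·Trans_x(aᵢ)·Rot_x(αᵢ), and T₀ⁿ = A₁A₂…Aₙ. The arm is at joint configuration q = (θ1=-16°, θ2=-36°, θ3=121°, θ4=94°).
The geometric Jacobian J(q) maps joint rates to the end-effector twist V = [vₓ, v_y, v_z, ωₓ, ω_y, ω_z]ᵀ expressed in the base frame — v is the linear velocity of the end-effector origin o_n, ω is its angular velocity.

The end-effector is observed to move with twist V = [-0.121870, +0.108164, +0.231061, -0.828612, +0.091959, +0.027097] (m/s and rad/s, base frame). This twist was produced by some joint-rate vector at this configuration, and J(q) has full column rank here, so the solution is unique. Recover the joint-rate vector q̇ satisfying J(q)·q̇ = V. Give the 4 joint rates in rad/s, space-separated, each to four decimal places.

0.0990 -0.4360 0.2960 0.8250

o_n = [0.7899, 0.4708, -0.0925]
J₁: ẑ×o_n = [-0.4708, 0.7899, 0.0000], ω = ẑ
J2: z=[0.2756, 0.9613, 0.0000] o=[0.5960, -0.1709, 0.0000] → [-0.0890, 0.0255, -0.0095, 0.2756, 0.9613, 0.0000]
J3: z=[0.2756, 0.9613, 0.0000] o=[1.0602, 0.0393, 0.2821] → [-0.3602, 0.1033, 0.3788, 0.2756, 0.9613, 0.0000]
J4: z=[-0.9576, 0.2746, -0.0872] o=[1.2219, 0.4923, -0.0665] → [-0.0090, 0.0127, 0.1391, -0.9576, 0.2746, -0.0872]
q̇ = J⁺·V = [0.0990, -0.4360, 0.2960, 0.8250]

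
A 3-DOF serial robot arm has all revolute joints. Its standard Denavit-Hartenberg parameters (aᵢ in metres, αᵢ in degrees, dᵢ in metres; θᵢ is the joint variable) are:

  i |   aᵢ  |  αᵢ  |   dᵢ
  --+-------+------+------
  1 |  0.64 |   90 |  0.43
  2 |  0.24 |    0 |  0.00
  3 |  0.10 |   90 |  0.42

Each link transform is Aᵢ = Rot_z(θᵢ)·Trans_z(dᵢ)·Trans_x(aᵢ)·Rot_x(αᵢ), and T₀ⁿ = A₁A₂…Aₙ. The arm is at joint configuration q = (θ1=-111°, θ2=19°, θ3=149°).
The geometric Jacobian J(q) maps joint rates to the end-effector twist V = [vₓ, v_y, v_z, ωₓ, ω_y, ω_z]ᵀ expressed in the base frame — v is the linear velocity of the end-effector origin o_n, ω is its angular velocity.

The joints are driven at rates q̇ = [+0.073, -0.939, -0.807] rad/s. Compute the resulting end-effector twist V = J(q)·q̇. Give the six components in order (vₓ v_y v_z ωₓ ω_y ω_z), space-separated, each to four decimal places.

o_n = [-0.6677, -0.5675, 0.5289]
J₁: ẑ×o_n = [0.5675, -0.6677, 0.0000], ω = ẑ
J2: z=[-0.9336, 0.3584, 0.0000] o=[-0.2294, -0.5975, 0.4300] → [0.0355, 0.0924, 0.1291, -0.9336, 0.3584, 0.0000]
J3: z=[-0.9336, 0.3584, 0.0000] o=[-0.3107, -0.8093, 0.5081] → [0.0075, 0.0194, -0.0978, -0.9336, 0.3584, 0.0000]
V = J·q̇ = [0.0021, -0.1511, -0.0423, 1.6300, -0.6257, 0.0730]

0.0021 -0.1511 -0.0423 1.6300 -0.6257 0.0730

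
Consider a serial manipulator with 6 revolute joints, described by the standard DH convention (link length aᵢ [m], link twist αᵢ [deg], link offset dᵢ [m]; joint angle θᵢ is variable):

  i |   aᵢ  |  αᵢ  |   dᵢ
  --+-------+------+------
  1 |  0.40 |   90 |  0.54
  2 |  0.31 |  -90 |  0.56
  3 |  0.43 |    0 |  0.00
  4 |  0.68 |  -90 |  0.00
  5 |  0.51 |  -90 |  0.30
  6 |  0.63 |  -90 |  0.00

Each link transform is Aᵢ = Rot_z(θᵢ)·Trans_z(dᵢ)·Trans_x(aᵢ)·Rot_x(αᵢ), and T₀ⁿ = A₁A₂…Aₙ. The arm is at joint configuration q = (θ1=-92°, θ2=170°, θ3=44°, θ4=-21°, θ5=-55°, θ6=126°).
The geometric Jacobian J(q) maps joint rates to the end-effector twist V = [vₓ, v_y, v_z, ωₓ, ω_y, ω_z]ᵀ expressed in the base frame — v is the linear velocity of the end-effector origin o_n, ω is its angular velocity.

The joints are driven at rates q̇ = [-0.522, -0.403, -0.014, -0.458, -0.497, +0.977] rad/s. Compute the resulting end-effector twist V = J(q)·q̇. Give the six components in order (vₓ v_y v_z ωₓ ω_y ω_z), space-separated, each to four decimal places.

o_n = [-0.1223, 1.0044, 0.6706]
J₁: ẑ×o_n = [-1.0044, -0.1223, 0.0000], ω = ẑ
J2: z=[-0.9994, 0.0349, 0.0000] o=[-0.0140, -0.3998, 0.5400] → [0.0046, 0.1305, -1.3995, -0.9994, 0.0349, 0.0000]
J3: z=[0.0061, 0.1735, -0.9848] o=[-0.5630, -0.0751, 0.5938] → [1.0764, -0.4344, -0.0699, 0.0061, 0.1735, -0.9848]
J4: z=[0.0061, 0.1735, -0.9848] o=[-0.2538, 0.2189, 0.6475] → [0.7776, -0.1296, -0.0181, 0.0061, 0.1735, -0.9848]
J5: z=[0.9065, -0.4167, -0.0678] o=[0.0332, 0.8257, 0.7562] → [0.0478, 0.0882, 0.0972, 0.9065, -0.4167, -0.0678]
J6: z=[0.3423, 0.6314, 0.6958] o=[0.4312, 1.0342, 0.3712] → [0.2098, -0.4876, 0.3393, 0.3423, 0.6314, 0.6958]
V = J·q̇ = [0.3324, -0.4435, 0.8565, 0.2838, 0.7280, 0.6563]

0.3324 -0.4435 0.8565 0.2838 0.7280 0.6563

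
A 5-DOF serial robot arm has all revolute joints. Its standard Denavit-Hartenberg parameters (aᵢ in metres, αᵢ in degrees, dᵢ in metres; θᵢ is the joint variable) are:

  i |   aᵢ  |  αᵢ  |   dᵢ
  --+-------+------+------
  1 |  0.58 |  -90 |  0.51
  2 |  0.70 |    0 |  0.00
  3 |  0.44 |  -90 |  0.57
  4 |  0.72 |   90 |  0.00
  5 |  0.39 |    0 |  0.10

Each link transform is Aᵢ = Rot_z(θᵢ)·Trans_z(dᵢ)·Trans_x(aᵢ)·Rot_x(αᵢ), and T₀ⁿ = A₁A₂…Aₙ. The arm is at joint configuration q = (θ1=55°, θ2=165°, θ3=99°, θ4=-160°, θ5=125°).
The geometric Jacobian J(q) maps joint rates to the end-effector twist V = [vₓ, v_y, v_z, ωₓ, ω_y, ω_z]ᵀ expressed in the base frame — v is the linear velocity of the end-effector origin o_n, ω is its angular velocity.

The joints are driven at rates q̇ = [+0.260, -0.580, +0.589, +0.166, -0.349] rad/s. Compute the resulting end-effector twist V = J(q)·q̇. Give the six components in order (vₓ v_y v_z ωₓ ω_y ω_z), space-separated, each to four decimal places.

o_n = [-0.3983, 0.5571, 0.3020]
J₁: ẑ×o_n = [-0.5571, -0.3983, 0.0000], ω = ẑ
J2: z=[-0.8192, 0.5736, 0.0000] o=[0.3327, 0.4751, 0.5100] → [-0.1193, -0.1704, 0.3521, -0.8192, 0.5736, 0.0000]
J3: z=[-0.8192, 0.5736, 0.0000] o=[-0.0551, -0.0788, 0.3288] → [-0.0154, -0.0220, -0.3241, -0.8192, 0.5736, 0.0000]
J4: z=[0.5704, 0.8147, 0.1045] o=[-0.5484, 0.2105, 0.7664] → [-0.4146, 0.2806, 0.0754, 0.5704, 0.8147, 0.1045]
J5: z=[0.7903, -0.5097, -0.3401] o=[-0.7096, 0.4097, 0.0935] → [-0.0561, -0.2706, 0.2752, 0.7903, -0.5097, -0.3401]
V = J·q̇ = [-0.1340, 0.1234, -0.4786, -0.1885, 0.3183, 0.3961]

-0.1340 0.1234 -0.4786 -0.1885 0.3183 0.3961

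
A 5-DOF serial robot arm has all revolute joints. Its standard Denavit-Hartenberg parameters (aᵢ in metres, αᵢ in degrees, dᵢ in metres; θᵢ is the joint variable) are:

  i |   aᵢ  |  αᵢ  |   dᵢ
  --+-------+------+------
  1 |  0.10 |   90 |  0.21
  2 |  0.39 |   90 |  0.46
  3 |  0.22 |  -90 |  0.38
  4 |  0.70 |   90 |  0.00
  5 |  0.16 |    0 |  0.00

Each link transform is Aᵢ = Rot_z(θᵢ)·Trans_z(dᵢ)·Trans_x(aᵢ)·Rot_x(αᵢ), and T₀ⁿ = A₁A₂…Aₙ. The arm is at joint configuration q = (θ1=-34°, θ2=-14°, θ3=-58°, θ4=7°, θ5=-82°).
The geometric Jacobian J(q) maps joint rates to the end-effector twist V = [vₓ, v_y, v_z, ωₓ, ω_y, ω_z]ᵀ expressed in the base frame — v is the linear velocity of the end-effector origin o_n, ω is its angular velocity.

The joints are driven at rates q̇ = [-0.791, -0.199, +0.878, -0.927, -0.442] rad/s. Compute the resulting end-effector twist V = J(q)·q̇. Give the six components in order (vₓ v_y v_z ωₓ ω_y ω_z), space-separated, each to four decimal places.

0.1767 -1.2083 -0.9704 -0.3830 1.0358 -1.0202

o_n = [0.8634, -0.0776, -0.2553]
J₁: ẑ×o_n = [0.0776, 0.8634, -0.0000], ω = ẑ
J2: z=[-0.5592, -0.8290, 0.0000] o=[0.0829, -0.0559, 0.2100] → [0.3857, -0.2602, 0.6591, -0.5592, -0.8290, 0.0000]
J3: z=[-0.2006, 0.1353, -0.9703] o=[0.1394, -0.6489, 0.1157] → [0.5042, -0.7768, -0.2125, -0.2006, 0.1353, -0.9703]
J4: z=[0.3859, -0.8995, -0.2052] o=[0.2613, -0.5061, -0.2813] → [0.0645, -0.1336, 0.7069, 0.3859, -0.8995, -0.2052]
J5: z=[-0.0893, 0.1849, -0.9787] o=[0.9040, -0.2289, -0.2876] → [0.1541, 0.0427, -0.0060, -0.0893, 0.1849, -0.9787]
V = J·q̇ = [0.1767, -1.2083, -0.9704, -0.3830, 1.0358, -1.0202]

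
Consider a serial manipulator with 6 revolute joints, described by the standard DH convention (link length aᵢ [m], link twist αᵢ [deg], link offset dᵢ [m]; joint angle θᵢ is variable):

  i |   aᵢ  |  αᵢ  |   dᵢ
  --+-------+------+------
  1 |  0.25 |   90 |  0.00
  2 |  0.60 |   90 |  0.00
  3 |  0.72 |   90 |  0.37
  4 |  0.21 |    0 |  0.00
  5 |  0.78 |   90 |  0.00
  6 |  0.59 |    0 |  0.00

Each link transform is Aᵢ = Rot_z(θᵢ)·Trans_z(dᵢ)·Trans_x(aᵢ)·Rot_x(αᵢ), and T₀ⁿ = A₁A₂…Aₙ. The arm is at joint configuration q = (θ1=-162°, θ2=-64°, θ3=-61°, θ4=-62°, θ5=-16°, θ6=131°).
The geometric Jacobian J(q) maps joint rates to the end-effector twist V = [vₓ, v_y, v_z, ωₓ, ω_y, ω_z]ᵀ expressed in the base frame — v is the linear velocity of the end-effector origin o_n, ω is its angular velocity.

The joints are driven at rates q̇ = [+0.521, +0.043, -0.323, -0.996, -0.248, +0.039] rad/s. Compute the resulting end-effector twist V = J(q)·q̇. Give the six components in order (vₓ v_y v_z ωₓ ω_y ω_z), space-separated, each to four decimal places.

o_n = [-0.3682, -1.1746, -0.4940]
J₁: ẑ×o_n = [1.1746, -0.3682, 0.0000], ω = ẑ
J2: z=[-0.3090, 0.9511, 0.0000] o=[-0.2378, -0.0773, 0.0000] → [-0.4698, -0.1526, 0.4632, -0.3090, 0.9511, 0.0000]
J3: z=[0.8548, 0.2777, -0.4384] o=[-0.4879, -0.1585, -0.5393] → [-0.4328, -0.0912, -0.9017, 0.8548, 0.2777, -0.4384]
J4: z=[0.5145, -0.3426, 0.7861] o=[-0.1226, -0.7020, -1.0152] → [0.1929, -0.4613, -0.3273, 0.5145, -0.3426, 0.7861]
J5: z=[0.5145, -0.3426, 0.7861] o=[-0.2743, -0.8419, -0.9769] → [0.0960, -0.3222, -0.2033, 0.5145, -0.3426, 0.7861]
J6: z=[-0.2444, 0.8201, 0.5174] o=[-0.9155, -1.1994, -0.7131] → [0.1669, 0.3367, -0.4549, -0.2444, 0.8201, 0.5174]
V = J·q̇ = [0.5221, 0.3835, 0.6698, -0.9389, 0.4094, -0.2951]

0.5221 0.3835 0.6698 -0.9389 0.4094 -0.2951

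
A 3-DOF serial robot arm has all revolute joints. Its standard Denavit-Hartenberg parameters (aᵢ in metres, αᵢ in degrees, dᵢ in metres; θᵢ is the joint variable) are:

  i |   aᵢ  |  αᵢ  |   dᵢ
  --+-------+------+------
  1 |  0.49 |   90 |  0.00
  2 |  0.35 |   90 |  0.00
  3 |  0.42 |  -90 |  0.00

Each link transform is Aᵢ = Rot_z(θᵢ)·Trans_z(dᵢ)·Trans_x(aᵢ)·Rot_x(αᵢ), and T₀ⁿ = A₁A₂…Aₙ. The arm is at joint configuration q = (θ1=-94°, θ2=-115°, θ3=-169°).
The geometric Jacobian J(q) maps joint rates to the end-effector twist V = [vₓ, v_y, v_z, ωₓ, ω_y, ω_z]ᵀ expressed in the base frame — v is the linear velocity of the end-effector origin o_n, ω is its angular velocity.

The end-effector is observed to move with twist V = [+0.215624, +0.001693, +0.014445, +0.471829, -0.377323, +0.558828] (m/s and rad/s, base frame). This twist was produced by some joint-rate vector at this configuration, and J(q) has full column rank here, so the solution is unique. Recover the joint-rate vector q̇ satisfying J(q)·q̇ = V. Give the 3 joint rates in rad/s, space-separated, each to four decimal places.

o_n = [0.0439, -0.5207, 0.0564]
J₁: ẑ×o_n = [0.5207, 0.0439, -0.0000], ω = ẑ
J2: z=[-0.9976, 0.0698, 0.0000] o=[-0.0342, -0.4888, 0.0000] → [0.0039, 0.0563, 0.0263, -0.9976, 0.0698, 0.0000]
J3: z=[0.0632, 0.9041, 0.4226] o=[-0.0239, -0.3413, -0.3172] → [0.4136, 0.0050, -0.0726, 0.0632, 0.9041, 0.4226]
q̇ = J⁺·V = [0.7190, -0.4970, -0.3790]

0.7190 -0.4970 -0.3790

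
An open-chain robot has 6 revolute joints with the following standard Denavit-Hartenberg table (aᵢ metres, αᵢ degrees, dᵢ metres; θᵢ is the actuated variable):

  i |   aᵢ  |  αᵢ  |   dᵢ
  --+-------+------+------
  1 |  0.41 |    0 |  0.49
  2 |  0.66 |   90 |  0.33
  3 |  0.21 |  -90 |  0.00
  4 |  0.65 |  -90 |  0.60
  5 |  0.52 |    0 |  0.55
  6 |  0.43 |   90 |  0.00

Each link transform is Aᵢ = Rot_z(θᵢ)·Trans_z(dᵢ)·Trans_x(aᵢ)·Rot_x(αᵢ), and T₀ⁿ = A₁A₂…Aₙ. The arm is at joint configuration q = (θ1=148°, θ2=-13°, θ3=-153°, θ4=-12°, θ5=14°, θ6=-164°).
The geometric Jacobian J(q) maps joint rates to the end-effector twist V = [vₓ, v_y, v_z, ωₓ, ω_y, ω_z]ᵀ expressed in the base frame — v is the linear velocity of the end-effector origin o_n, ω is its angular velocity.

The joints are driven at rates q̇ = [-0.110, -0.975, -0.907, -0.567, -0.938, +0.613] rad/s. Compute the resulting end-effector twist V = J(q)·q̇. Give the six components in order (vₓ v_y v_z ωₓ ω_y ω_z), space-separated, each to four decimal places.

o_n = [-0.6147, -0.0466, -0.2887]
J₁: ẑ×o_n = [0.0466, -0.6147, 0.0000], ω = ẑ
J2: z=[0.0000, 0.0000, 1.0000] o=[-0.3477, 0.2173, 0.4900] → [0.2639, -0.2670, 0.0000, 0.0000, 0.0000, 1.0000]
J3: z=[0.7071, 0.7071, 0.0000] o=[-0.8144, 0.6840, 0.8200] → [-0.7839, 0.7839, -0.6578, 0.7071, 0.7071, 0.0000]
J4: z=[-0.3210, 0.3210, -0.8910] o=[-0.6821, 0.5516, 0.7247] → [-0.8583, -0.3854, 0.1704, -0.3210, 0.3210, -0.8910]
J5: z=[-0.5607, -0.8226, -0.0944] o=[-0.3786, 0.4392, -0.0986] → [0.1105, -0.0843, 0.0781, -0.5607, -0.8226, -0.0944]
J6: z=[-0.5607, -0.8226, -0.0944] o=[-0.2614, -0.2904, -0.2625] → [0.0446, 0.0187, -0.4273, -0.5607, -0.8226, -0.0944]
V = J·q̇ = [0.8590, -0.0741, 0.1648, -0.2771, -0.5560, -0.5491]

0.8590 -0.0741 0.1648 -0.2771 -0.5560 -0.5491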